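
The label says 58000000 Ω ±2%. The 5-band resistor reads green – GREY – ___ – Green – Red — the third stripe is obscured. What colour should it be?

black

58000000 Ω = 580 × 10^5.
The third band gives digit 0 of the significand, and 0 is black.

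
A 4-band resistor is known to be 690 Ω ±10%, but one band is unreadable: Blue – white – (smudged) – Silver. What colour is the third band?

brown

690 Ω = 69 × 10^1.
The third band is the multiplier, 10^1, which is brown.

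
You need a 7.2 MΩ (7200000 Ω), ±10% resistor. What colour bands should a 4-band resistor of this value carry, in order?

7200000 Ω = 72 × 10^5.
7 → violet
2 → red
Multiplier 10^5 → green.
±10% tolerance → silver.

violet, red, green, silver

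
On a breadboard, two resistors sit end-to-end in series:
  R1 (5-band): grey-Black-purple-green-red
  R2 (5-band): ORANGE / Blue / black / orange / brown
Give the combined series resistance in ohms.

R1: grey, black, violet → 807; green ×10^5 → 80700000 Ω.
R2: orange, blue, black → 360; orange ×10^3 → 360000 Ω.
Series: 80700000 + 360000 = 81060000 Ω.

81060000 Ω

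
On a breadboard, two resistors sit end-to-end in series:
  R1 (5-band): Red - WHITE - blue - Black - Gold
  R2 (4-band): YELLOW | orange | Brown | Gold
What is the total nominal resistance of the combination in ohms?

R1: red, white, blue → 296; black ×1 → 296 Ω.
R2: yellow, orange → 43; brown ×10 → 430 Ω.
Series: 296 + 430 = 726 Ω.

726 Ω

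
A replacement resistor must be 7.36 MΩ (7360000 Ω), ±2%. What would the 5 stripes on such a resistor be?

7360000 Ω = 736 × 10^4.
7 → violet
3 → orange
6 → blue
Multiplier 10^4 → yellow.
±2% tolerance → red.

violet, orange, blue, yellow, red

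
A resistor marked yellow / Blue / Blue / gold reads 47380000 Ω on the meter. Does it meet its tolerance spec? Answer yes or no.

yes

Yellow → 4 (first significant figure)
Blue → 6 (second significant figure)
Blue → ×10^6 multiplier
Gold → ±5% tolerance
46 × 1000000 = 46000000 Ω
Allowed range: 43700000 Ω to 48300000 Ω.
47380000 Ω lies inside that range.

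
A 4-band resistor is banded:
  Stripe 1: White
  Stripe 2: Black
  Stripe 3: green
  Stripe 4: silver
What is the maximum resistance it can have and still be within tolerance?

9900000 Ω

White → 9 (first significant figure)
Black → 0 (second significant figure)
Green → ×10^5 multiplier
Silver → ±10% tolerance
90 × 100000 = 9000000 Ω
Maximum = 9000000 × (1 + 10/100) = 9900000 Ω.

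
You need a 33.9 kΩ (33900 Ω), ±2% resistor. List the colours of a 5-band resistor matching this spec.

orange, orange, white, red, red

33900 Ω = 339 × 10^2.
3 → orange
3 → orange
9 → white
Multiplier 10^2 → red.
±2% tolerance → red.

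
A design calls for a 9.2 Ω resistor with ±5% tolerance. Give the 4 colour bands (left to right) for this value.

9.2 Ω = 92 × 10^-1.
9 → white
2 → red
Multiplier 10^-1 → gold.
±5% tolerance → gold.

white, red, gold, gold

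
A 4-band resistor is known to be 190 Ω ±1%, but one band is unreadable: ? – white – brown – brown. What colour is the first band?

190 Ω = 19 × 10^1.
The first band gives digit 1 of the significand, and 1 is brown.

brown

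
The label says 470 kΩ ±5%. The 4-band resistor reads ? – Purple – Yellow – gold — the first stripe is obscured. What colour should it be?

470000 Ω = 47 × 10^4.
The first band gives digit 4 of the significand, and 4 is yellow.

yellow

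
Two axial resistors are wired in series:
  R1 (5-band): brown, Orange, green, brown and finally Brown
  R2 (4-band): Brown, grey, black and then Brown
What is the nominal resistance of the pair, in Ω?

1368 Ω

R1: brown, orange, green → 135; brown ×10 → 1350 Ω.
R2: brown, grey → 18; black ×1 → 18 Ω.
Series: 1350 + 18 = 1368 Ω.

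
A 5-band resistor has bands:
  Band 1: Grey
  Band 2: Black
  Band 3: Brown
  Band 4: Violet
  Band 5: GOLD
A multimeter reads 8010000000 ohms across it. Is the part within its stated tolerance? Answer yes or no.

Grey → 8 (first significant figure)
Black → 0 (second significant figure)
Brown → 1 (third significant figure)
Violet → ×10^7 multiplier
Gold → ±5% tolerance
801 × 10000000 = 8010000000 Ω
Allowed range: 7609500000 Ω to 8410500000 Ω.
8010000000 ohms lies inside that range.

yes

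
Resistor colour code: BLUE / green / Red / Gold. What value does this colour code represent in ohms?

6500 Ω

Blue → 6 (first significant figure)
Green → 5 (second significant figure)
Red → ×10^2 multiplier
65 × 100 = 6500 Ω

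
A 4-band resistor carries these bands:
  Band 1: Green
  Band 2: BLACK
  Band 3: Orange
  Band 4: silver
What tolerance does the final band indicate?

The last band, silver, is the tolerance band.
Silver corresponds to ±10%.

±10%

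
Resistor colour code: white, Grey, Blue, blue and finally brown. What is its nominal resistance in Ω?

White → 9 (first significant figure)
Grey → 8 (second significant figure)
Blue → 6 (third significant figure)
Blue → ×10^6 multiplier
986 × 1000000 = 986000000 Ω

986000000 Ω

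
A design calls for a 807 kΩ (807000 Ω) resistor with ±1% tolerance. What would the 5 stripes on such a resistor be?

grey, black, violet, orange, brown

807000 Ω = 807 × 10^3.
8 → grey
0 → black
7 → violet
Multiplier 10^3 → orange.
±1% tolerance → brown.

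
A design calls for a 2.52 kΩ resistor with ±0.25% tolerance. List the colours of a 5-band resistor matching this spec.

2520 Ω = 252 × 10^1.
2 → red
5 → green
2 → red
Multiplier 10^1 → brown.
±0.25% tolerance → blue.

red, green, red, brown, blue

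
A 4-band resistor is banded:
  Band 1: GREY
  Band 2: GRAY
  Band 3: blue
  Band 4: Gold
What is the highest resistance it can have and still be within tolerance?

Grey → 8 (first significant figure)
Grey → 8 (second significant figure)
Blue → ×10^6 multiplier
Gold → ±5% tolerance
88 × 1000000 = 88000000 Ω
Highest = 88000000 × (1 + 5/100) = 92400000 Ω.

92400000 Ω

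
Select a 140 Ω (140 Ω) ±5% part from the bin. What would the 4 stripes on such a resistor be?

140 Ω = 14 × 10^1.
1 → brown
4 → yellow
Multiplier 10^1 → brown.
±5% tolerance → gold.

brown, yellow, brown, gold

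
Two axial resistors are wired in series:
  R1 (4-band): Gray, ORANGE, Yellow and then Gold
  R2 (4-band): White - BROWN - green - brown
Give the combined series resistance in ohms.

R1: grey, orange → 83; yellow ×10^4 → 830000 Ω.
R2: white, brown → 91; green ×10^5 → 9100000 Ω.
Series: 830000 + 9100000 = 9930000 Ω.

9930000 Ω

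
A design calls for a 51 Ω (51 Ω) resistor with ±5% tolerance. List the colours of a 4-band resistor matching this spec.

51 Ω = 51 × 10^0.
5 → green
1 → brown
Multiplier 10^0 → black.
±5% tolerance → gold.

green, brown, black, gold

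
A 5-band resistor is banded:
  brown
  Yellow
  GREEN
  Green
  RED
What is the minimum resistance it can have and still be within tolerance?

Brown → 1 (first significant figure)
Yellow → 4 (second significant figure)
Green → 5 (third significant figure)
Green → ×10^5 multiplier
Red → ±2% tolerance
145 × 100000 = 14500000 Ω
Minimum = 14500000 × (1 − 2/100) = 14210000 Ω.

14210000 Ω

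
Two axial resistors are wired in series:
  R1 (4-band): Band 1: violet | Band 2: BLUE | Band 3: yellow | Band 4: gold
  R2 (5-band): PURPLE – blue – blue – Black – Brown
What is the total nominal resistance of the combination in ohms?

760766 Ω

R1: violet, blue → 76; yellow ×10^4 → 760000 Ω.
R2: violet, blue, blue → 766; black ×1 → 766 Ω.
Series: 760000 + 766 = 760766 Ω.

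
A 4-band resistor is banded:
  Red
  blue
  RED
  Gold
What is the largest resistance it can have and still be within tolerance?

Red → 2 (first significant figure)
Blue → 6 (second significant figure)
Red → ×10^2 multiplier
Gold → ±5% tolerance
26 × 100 = 2600 Ω
Largest = 2600 × (1 + 5/100) = 2730 Ω.

2730 Ω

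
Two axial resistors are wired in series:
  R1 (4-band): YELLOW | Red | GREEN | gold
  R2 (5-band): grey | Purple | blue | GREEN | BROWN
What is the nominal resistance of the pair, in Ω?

91800000 Ω

R1: yellow, red → 42; green ×10^5 → 4200000 Ω.
R2: grey, violet, blue → 876; green ×10^5 → 87600000 Ω.
Series: 4200000 + 87600000 = 91800000 Ω.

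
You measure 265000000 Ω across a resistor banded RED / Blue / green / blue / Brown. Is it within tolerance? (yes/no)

yes

Red → 2 (first significant figure)
Blue → 6 (second significant figure)
Green → 5 (third significant figure)
Blue → ×10^6 multiplier
Brown → ±1% tolerance
265 × 1000000 = 265000000 Ω
Allowed range: 262350000 Ω to 267650000 Ω.
265000000 Ω lies inside that range.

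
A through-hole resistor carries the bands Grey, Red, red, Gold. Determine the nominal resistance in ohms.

Grey → 8 (first significant figure)
Red → 2 (second significant figure)
Red → ×10^2 multiplier
82 × 100 = 8200 Ω

8200 Ω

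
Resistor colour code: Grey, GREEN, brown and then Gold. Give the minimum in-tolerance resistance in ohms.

807.5 Ω

Grey → 8 (first significant figure)
Green → 5 (second significant figure)
Brown → ×10 multiplier
Gold → ±5% tolerance
85 × 10 = 850 Ω
Minimum = 850 × (1 − 5/100) = 807.5 Ω.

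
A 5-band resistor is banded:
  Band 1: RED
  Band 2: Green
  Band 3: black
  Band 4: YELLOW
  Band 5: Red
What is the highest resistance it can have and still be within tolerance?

Red → 2 (first significant figure)
Green → 5 (second significant figure)
Black → 0 (third significant figure)
Yellow → ×10^4 multiplier
Red → ±2% tolerance
250 × 10000 = 2500000 Ω
Highest = 2500000 × (1 + 2/100) = 2550000 Ω.

2550000 Ω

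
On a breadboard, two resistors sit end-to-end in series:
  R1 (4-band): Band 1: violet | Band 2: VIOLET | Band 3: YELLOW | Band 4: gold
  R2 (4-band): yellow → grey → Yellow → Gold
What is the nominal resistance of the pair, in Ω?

1250000 Ω

R1: violet, violet → 77; yellow ×10^4 → 770000 Ω.
R2: yellow, grey → 48; yellow ×10^4 → 480000 Ω.
Series: 770000 + 480000 = 1250000 Ω.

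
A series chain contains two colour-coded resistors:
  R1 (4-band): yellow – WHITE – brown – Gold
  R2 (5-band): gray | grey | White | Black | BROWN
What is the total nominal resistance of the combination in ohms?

R1: yellow, white → 49; brown ×10 → 490 Ω.
R2: grey, grey, white → 889; black ×1 → 889 Ω.
Series: 490 + 889 = 1379 Ω.

1379 Ω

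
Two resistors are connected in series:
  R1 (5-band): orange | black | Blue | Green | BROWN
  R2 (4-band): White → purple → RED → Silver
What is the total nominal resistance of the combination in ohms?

R1: orange, black, blue → 306; green ×10^5 → 30600000 Ω.
R2: white, violet → 97; red ×10^2 → 9700 Ω.
Series: 30600000 + 9700 = 30609700 Ω.

30609700 Ω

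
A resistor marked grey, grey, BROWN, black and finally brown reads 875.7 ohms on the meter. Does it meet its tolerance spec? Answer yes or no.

Grey → 8 (first significant figure)
Grey → 8 (second significant figure)
Brown → 1 (third significant figure)
Black → ×1 multiplier
Brown → ±1% tolerance
881 × 1 = 881 Ω
Allowed range: 872.19 Ω to 889.81 Ω.
875.7 ohms lies inside that range.

yes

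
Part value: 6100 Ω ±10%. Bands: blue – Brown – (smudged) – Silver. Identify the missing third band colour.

red

6100 Ω = 61 × 10^2.
The third band is the multiplier, 10^2, which is red.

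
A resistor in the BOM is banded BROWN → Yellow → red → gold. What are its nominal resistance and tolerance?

1400 Ω ±5%

Brown → 1 (first significant figure)
Yellow → 4 (second significant figure)
Red → ×10^2 multiplier
Gold → ±5% tolerance
14 × 100 = 1400 Ω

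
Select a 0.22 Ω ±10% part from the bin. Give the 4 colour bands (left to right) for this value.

0.22 Ω = 22 × 10^-2.
2 → red
2 → red
Multiplier 10^-2 → silver.
±10% tolerance → silver.

red, red, silver, silver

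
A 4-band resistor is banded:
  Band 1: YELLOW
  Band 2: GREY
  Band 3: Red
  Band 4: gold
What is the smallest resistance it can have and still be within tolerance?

Yellow → 4 (first significant figure)
Grey → 8 (second significant figure)
Red → ×10^2 multiplier
Gold → ±5% tolerance
48 × 100 = 4800 Ω
Smallest = 4800 × (1 − 5/100) = 4560 Ω.

4560 Ω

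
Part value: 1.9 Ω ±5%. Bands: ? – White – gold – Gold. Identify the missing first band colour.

brown

1.9 Ω = 19 × 10^-1.
The first band gives digit 1 of the significand, and 1 is brown.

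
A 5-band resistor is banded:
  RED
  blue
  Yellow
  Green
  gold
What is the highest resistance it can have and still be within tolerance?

27720000 Ω

Red → 2 (first significant figure)
Blue → 6 (second significant figure)
Yellow → 4 (third significant figure)
Green → ×10^5 multiplier
Gold → ±5% tolerance
264 × 100000 = 26400000 Ω
Highest = 26400000 × (1 + 5/100) = 27720000 Ω.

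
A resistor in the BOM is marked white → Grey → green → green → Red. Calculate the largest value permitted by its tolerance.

White → 9 (first significant figure)
Grey → 8 (second significant figure)
Green → 5 (third significant figure)
Green → ×10^5 multiplier
Red → ±2% tolerance
985 × 100000 = 98500000 Ω
Largest = 98500000 × (1 + 2/100) = 100470000 Ω.

100470000 Ω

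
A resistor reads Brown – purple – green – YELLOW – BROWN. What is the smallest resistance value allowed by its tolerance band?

1732500 Ω

Brown → 1 (first significant figure)
Violet → 7 (second significant figure)
Green → 5 (third significant figure)
Yellow → ×10^4 multiplier
Brown → ±1% tolerance
175 × 10000 = 1750000 Ω
Smallest = 1750000 × (1 − 1/100) = 1732500 Ω.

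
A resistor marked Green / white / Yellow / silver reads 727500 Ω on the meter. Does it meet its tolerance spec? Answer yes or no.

no

Green → 5 (first significant figure)
White → 9 (second significant figure)
Yellow → ×10^4 multiplier
Silver → ±10% tolerance
59 × 10000 = 590000 Ω
Allowed range: 531000 Ω to 649000 Ω.
727500 Ω lies outside that range.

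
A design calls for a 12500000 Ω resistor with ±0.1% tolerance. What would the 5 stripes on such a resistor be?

12500000 Ω = 125 × 10^5.
1 → brown
2 → red
5 → green
Multiplier 10^5 → green.
±0.1% tolerance → violet.

brown, red, green, green, violet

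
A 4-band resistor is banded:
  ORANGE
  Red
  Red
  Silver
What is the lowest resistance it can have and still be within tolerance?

Orange → 3 (first significant figure)
Red → 2 (second significant figure)
Red → ×10^2 multiplier
Silver → ±10% tolerance
32 × 100 = 3200 Ω
Lowest = 3200 × (1 − 10/100) = 2880 Ω.

2880 Ω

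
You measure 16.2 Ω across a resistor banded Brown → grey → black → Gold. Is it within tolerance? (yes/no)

Brown → 1 (first significant figure)
Grey → 8 (second significant figure)
Black → ×1 multiplier
Gold → ±5% tolerance
18 × 1 = 18 Ω
Allowed range: 17.1 Ω to 18.9 Ω.
16.2 Ω lies outside that range.

no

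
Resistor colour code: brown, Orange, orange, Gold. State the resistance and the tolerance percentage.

Brown → 1 (first significant figure)
Orange → 3 (second significant figure)
Orange → ×10^3 multiplier
Gold → ±5% tolerance
13 × 1000 = 13000 Ω

13000 Ω ±5%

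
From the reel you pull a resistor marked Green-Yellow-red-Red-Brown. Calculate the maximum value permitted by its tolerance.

Green → 5 (first significant figure)
Yellow → 4 (second significant figure)
Red → 2 (third significant figure)
Red → ×10^2 multiplier
Brown → ±1% tolerance
542 × 100 = 54200 Ω
Maximum = 54200 × (1 + 1/100) = 54742 Ω.

54742 Ω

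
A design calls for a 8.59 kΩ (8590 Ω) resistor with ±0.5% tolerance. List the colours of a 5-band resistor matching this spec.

8590 Ω = 859 × 10^1.
8 → grey
5 → green
9 → white
Multiplier 10^1 → brown.
±0.5% tolerance → green.

grey, green, white, brown, green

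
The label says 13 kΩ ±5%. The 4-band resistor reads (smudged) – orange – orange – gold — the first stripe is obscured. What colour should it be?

13000 Ω = 13 × 10^3.
The first band gives digit 1 of the significand, and 1 is brown.

brown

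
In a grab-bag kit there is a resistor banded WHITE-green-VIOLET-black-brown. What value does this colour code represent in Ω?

957 Ω

White → 9 (first significant figure)
Green → 5 (second significant figure)
Violet → 7 (third significant figure)
Black → ×1 multiplier
957 × 1 = 957 Ω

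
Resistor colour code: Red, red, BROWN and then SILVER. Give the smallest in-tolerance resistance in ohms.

198 Ω

Red → 2 (first significant figure)
Red → 2 (second significant figure)
Brown → ×10 multiplier
Silver → ±10% tolerance
22 × 10 = 220 Ω
Smallest = 220 × (1 − 10/100) = 198 Ω.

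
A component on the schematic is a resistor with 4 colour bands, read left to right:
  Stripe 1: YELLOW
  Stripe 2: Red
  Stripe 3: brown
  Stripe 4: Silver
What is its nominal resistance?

Yellow → 4 (first significant figure)
Red → 2 (second significant figure)
Brown → ×10 multiplier
42 × 10 = 420 Ω

420 Ω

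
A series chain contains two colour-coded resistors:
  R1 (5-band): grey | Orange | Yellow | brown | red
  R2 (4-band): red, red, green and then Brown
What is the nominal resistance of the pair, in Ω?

R1: grey, orange, yellow → 834; brown ×10 → 8340 Ω.
R2: red, red → 22; green ×10^5 → 2200000 Ω.
Series: 8340 + 2200000 = 2208340 Ω.

2208340 Ω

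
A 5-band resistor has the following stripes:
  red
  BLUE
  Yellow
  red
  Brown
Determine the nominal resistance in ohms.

26400 Ω

Red → 2 (first significant figure)
Blue → 6 (second significant figure)
Yellow → 4 (third significant figure)
Red → ×10^2 multiplier
264 × 100 = 26400 Ω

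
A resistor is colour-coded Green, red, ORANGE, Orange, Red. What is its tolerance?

±2%

The last band, red, is the tolerance band.
Red corresponds to ±2%.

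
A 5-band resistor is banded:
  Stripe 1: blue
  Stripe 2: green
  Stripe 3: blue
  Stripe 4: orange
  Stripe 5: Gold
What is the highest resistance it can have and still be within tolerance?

688800 Ω

Blue → 6 (first significant figure)
Green → 5 (second significant figure)
Blue → 6 (third significant figure)
Orange → ×10^3 multiplier
Gold → ±5% tolerance
656 × 1000 = 656000 Ω
Highest = 656000 × (1 + 5/100) = 688800 Ω.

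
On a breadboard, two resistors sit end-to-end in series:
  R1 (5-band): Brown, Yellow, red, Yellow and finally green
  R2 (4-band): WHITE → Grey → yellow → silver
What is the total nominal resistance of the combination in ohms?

R1: brown, yellow, red → 142; yellow ×10^4 → 1420000 Ω.
R2: white, grey → 98; yellow ×10^4 → 980000 Ω.
Series: 1420000 + 980000 = 2400000 Ω.

2400000 Ω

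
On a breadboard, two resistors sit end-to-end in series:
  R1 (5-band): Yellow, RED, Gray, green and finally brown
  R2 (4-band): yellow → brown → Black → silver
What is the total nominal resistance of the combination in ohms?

42800041 Ω

R1: yellow, red, grey → 428; green ×10^5 → 42800000 Ω.
R2: yellow, brown → 41; black ×1 → 41 Ω.
Series: 42800000 + 41 = 42800041 Ω.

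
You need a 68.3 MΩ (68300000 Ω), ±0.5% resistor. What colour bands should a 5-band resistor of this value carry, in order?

blue, grey, orange, green, green

68300000 Ω = 683 × 10^5.
6 → blue
8 → grey
3 → orange
Multiplier 10^5 → green.
±0.5% tolerance → green.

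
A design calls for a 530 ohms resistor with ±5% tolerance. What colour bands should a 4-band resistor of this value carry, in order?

530 Ω = 53 × 10^1.
5 → green
3 → orange
Multiplier 10^1 → brown.
±5% tolerance → gold.

green, orange, brown, gold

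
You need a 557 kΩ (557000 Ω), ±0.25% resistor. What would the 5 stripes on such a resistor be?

557000 Ω = 557 × 10^3.
5 → green
5 → green
7 → violet
Multiplier 10^3 → orange.
±0.25% tolerance → blue.

green, green, violet, orange, blue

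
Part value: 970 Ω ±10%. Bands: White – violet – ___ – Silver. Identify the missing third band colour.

brown

970 Ω = 97 × 10^1.
The third band is the multiplier, 10^1, which is brown.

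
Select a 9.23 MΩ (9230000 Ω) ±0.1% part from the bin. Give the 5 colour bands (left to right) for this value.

9230000 Ω = 923 × 10^4.
9 → white
2 → red
3 → orange
Multiplier 10^4 → yellow.
±0.1% tolerance → violet.

white, red, orange, yellow, violet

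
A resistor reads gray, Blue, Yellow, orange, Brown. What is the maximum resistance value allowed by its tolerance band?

Grey → 8 (first significant figure)
Blue → 6 (second significant figure)
Yellow → 4 (third significant figure)
Orange → ×10^3 multiplier
Brown → ±1% tolerance
864 × 1000 = 864000 Ω
Maximum = 864000 × (1 + 1/100) = 872640 Ω.

872640 Ω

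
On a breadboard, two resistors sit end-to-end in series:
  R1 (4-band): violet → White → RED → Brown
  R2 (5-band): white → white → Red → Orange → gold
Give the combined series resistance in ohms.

999900 Ω

R1: violet, white → 79; red ×10^2 → 7900 Ω.
R2: white, white, red → 992; orange ×10^3 → 992000 Ω.
Series: 7900 + 992000 = 999900 Ω.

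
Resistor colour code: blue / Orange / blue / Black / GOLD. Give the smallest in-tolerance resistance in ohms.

Blue → 6 (first significant figure)
Orange → 3 (second significant figure)
Blue → 6 (third significant figure)
Black → ×1 multiplier
Gold → ±5% tolerance
636 × 1 = 636 Ω
Smallest = 636 × (1 − 5/100) = 604.2 Ω.

604.2 Ω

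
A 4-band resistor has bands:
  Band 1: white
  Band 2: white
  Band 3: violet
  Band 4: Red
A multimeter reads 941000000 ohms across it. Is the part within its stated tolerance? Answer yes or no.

White → 9 (first significant figure)
White → 9 (second significant figure)
Violet → ×10^7 multiplier
Red → ±2% tolerance
99 × 10000000 = 990000000 Ω
Allowed range: 970200000 Ω to 1009800000 Ω.
941000000 ohms lies outside that range.

no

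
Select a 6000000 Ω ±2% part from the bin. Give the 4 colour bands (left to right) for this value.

blue, black, green, red

6000000 Ω = 60 × 10^5.
6 → blue
0 → black
Multiplier 10^5 → green.
±2% tolerance → red.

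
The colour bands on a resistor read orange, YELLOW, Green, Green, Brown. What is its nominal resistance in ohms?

Orange → 3 (first significant figure)
Yellow → 4 (second significant figure)
Green → 5 (third significant figure)
Green → ×10^5 multiplier
345 × 100000 = 34500000 Ω

34500000 Ω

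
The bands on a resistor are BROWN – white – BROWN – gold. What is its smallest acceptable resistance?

Brown → 1 (first significant figure)
White → 9 (second significant figure)
Brown → ×10 multiplier
Gold → ±5% tolerance
19 × 10 = 190 Ω
Smallest = 190 × (1 − 5/100) = 180.5 Ω.

180.5 Ω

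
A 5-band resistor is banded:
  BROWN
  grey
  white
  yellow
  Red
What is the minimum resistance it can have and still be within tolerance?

1852200 Ω

Brown → 1 (first significant figure)
Grey → 8 (second significant figure)
White → 9 (third significant figure)
Yellow → ×10^4 multiplier
Red → ±2% tolerance
189 × 10000 = 1890000 Ω
Minimum = 1890000 × (1 − 2/100) = 1852200 Ω.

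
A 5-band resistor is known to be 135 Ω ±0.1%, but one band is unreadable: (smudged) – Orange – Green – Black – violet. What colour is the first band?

brown

135 Ω = 135 × 10^0.
The first band gives digit 1 of the significand, and 1 is brown.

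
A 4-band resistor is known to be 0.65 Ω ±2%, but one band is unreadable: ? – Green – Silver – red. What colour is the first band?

blue

0.65 Ω = 65 × 10^-2.
The first band gives digit 6 of the significand, and 6 is blue.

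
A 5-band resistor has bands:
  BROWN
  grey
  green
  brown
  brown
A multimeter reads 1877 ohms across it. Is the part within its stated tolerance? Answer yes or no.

Brown → 1 (first significant figure)
Grey → 8 (second significant figure)
Green → 5 (third significant figure)
Brown → ×10 multiplier
Brown → ±1% tolerance
185 × 10 = 1850 Ω
Allowed range: 1831.5 Ω to 1868.5 Ω.
1877 ohms lies outside that range.

no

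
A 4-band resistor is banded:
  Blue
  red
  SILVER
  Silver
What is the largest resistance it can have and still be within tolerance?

Blue → 6 (first significant figure)
Red → 2 (second significant figure)
Silver → ×0.01 multiplier
Silver → ±10% tolerance
62 × 0.01 = 0.62 Ω
Largest = 0.62 × (1 + 10/100) = 0.682 Ω.

0.682 Ω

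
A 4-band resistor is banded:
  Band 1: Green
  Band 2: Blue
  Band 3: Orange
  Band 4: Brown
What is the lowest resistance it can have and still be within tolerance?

55440 Ω

Green → 5 (first significant figure)
Blue → 6 (second significant figure)
Orange → ×10^3 multiplier
Brown → ±1% tolerance
56 × 1000 = 56000 Ω
Lowest = 56000 × (1 − 1/100) = 55440 Ω.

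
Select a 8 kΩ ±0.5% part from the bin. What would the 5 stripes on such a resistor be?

8000 Ω = 800 × 10^1.
8 → grey
0 → black
0 → black
Multiplier 10^1 → brown.
±0.5% tolerance → green.

grey, black, black, brown, green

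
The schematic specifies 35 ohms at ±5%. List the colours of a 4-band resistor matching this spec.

35 Ω = 35 × 10^0.
3 → orange
5 → green
Multiplier 10^0 → black.
±5% tolerance → gold.

orange, green, black, gold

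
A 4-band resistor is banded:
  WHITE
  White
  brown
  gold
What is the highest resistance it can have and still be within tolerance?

White → 9 (first significant figure)
White → 9 (second significant figure)
Brown → ×10 multiplier
Gold → ±5% tolerance
99 × 10 = 990 Ω
Highest = 990 × (1 + 5/100) = 1039.5 Ω.

1039.5 Ω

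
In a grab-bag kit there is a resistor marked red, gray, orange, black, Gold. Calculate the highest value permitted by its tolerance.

297.15 Ω

Red → 2 (first significant figure)
Grey → 8 (second significant figure)
Orange → 3 (third significant figure)
Black → ×1 multiplier
Gold → ±5% tolerance
283 × 1 = 283 Ω
Highest = 283 × (1 + 5/100) = 297.15 Ω.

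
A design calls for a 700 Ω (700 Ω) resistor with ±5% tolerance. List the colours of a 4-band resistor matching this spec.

violet, black, brown, gold

700 Ω = 70 × 10^1.
7 → violet
0 → black
Multiplier 10^1 → brown.
±5% tolerance → gold.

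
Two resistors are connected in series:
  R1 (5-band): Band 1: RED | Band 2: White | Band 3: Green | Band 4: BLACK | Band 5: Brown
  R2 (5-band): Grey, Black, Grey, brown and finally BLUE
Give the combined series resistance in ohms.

R1: red, white, green → 295; black ×1 → 295 Ω.
R2: grey, black, grey → 808; brown ×10 → 8080 Ω.
Series: 295 + 8080 = 8375 Ω.

8375 Ω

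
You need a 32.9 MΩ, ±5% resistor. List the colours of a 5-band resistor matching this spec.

orange, red, white, green, gold

32900000 Ω = 329 × 10^5.
3 → orange
2 → red
9 → white
Multiplier 10^5 → green.
±5% tolerance → gold.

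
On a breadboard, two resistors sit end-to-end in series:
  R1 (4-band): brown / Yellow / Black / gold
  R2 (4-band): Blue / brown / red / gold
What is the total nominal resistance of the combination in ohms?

R1: brown, yellow → 14; black ×1 → 14 Ω.
R2: blue, brown → 61; red ×10^2 → 6100 Ω.
Series: 14 + 6100 = 6114 Ω.

6114 Ω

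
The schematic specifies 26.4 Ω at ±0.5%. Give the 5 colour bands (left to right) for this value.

26.4 Ω = 264 × 10^-1.
2 → red
6 → blue
4 → yellow
Multiplier 10^-1 → gold.
±0.5% tolerance → green.

red, blue, yellow, gold, green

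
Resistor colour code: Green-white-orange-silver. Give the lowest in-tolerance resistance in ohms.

Green → 5 (first significant figure)
White → 9 (second significant figure)
Orange → ×10^3 multiplier
Silver → ±10% tolerance
59 × 1000 = 59000 Ω
Lowest = 59000 × (1 − 10/100) = 53100 Ω.

53100 Ω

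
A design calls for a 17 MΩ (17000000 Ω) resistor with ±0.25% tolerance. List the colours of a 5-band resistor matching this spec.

brown, violet, black, green, blue

17000000 Ω = 170 × 10^5.
1 → brown
7 → violet
0 → black
Multiplier 10^5 → green.
±0.25% tolerance → blue.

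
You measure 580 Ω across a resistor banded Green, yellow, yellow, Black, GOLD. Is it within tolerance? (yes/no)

no

Green → 5 (first significant figure)
Yellow → 4 (second significant figure)
Yellow → 4 (third significant figure)
Black → ×1 multiplier
Gold → ±5% tolerance
544 × 1 = 544 Ω
Allowed range: 516.8 Ω to 571.2 Ω.
580 Ω lies outside that range.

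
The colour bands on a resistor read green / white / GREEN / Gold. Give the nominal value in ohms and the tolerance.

5900000 Ω ±5%

Green → 5 (first significant figure)
White → 9 (second significant figure)
Green → ×10^5 multiplier
Gold → ±5% tolerance
59 × 100000 = 5900000 Ω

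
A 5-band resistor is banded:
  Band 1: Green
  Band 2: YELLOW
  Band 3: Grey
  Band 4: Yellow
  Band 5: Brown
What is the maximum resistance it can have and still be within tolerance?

Green → 5 (first significant figure)
Yellow → 4 (second significant figure)
Grey → 8 (third significant figure)
Yellow → ×10^4 multiplier
Brown → ±1% tolerance
548 × 10000 = 5480000 Ω
Maximum = 5480000 × (1 + 1/100) = 5534800 Ω.

5534800 Ω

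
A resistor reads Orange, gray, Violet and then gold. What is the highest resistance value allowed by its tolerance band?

Orange → 3 (first significant figure)
Grey → 8 (second significant figure)
Violet → ×10^7 multiplier
Gold → ±5% tolerance
38 × 10000000 = 380000000 Ω
Highest = 380000000 × (1 + 5/100) = 399000000 Ω.

399000000 Ω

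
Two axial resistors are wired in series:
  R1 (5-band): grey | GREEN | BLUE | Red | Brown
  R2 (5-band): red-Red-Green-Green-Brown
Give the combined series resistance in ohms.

22585600 Ω

R1: grey, green, blue → 856; red ×10^2 → 85600 Ω.
R2: red, red, green → 225; green ×10^5 → 22500000 Ω.
Series: 85600 + 22500000 = 22585600 Ω.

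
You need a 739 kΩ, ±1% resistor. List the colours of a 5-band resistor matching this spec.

violet, orange, white, orange, brown

739000 Ω = 739 × 10^3.
7 → violet
3 → orange
9 → white
Multiplier 10^3 → orange.
±1% tolerance → brown.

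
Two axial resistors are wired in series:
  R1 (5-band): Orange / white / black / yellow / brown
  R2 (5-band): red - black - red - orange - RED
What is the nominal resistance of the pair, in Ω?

4102000 Ω

R1: orange, white, black → 390; yellow ×10^4 → 3900000 Ω.
R2: red, black, red → 202; orange ×10^3 → 202000 Ω.
Series: 3900000 + 202000 = 4102000 Ω.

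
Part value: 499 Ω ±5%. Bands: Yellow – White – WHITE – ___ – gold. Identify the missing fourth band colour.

black

499 Ω = 499 × 10^0.
The fourth band is the multiplier, 10^0, which is black.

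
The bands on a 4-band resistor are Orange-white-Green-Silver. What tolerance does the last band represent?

±10%

The last band, silver, is the tolerance band.
Silver corresponds to ±10%.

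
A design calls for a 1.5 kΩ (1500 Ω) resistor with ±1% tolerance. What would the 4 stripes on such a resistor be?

brown, green, red, brown

1500 Ω = 15 × 10^2.
1 → brown
5 → green
Multiplier 10^2 → red.
±1% tolerance → brown.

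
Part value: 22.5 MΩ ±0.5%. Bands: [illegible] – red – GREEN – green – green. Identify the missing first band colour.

22500000 Ω = 225 × 10^5.
The first band gives digit 2 of the significand, and 2 is red.

red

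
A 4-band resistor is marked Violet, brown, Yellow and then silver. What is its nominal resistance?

Violet → 7 (first significant figure)
Brown → 1 (second significant figure)
Yellow → ×10^4 multiplier
71 × 10000 = 710000 Ω

710000 Ω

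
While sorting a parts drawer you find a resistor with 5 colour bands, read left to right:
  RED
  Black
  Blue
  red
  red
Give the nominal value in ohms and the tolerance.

Red → 2 (first significant figure)
Black → 0 (second significant figure)
Blue → 6 (third significant figure)
Red → ×10^2 multiplier
Red → ±2% tolerance
206 × 100 = 20600 Ω

20600 Ω ±2%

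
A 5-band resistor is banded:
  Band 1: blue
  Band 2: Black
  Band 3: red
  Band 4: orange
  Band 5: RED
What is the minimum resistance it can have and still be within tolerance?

589960 Ω

Blue → 6 (first significant figure)
Black → 0 (second significant figure)
Red → 2 (third significant figure)
Orange → ×10^3 multiplier
Red → ±2% tolerance
602 × 1000 = 602000 Ω
Minimum = 602000 × (1 − 2/100) = 589960 Ω.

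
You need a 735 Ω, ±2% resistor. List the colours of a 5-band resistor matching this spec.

735 Ω = 735 × 10^0.
7 → violet
3 → orange
5 → green
Multiplier 10^0 → black.
±2% tolerance → red.

violet, orange, green, black, red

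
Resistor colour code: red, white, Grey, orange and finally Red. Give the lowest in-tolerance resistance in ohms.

292040 Ω

Red → 2 (first significant figure)
White → 9 (second significant figure)
Grey → 8 (third significant figure)
Orange → ×10^3 multiplier
Red → ±2% tolerance
298 × 1000 = 298000 Ω
Lowest = 298000 × (1 − 2/100) = 292040 Ω.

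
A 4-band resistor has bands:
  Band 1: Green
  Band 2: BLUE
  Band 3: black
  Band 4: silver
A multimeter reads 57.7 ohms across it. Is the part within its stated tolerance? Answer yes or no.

Green → 5 (first significant figure)
Blue → 6 (second significant figure)
Black → ×1 multiplier
Silver → ±10% tolerance
56 × 1 = 56 Ω
Allowed range: 50.4 Ω to 61.6 Ω.
57.7 ohms lies inside that range.

yes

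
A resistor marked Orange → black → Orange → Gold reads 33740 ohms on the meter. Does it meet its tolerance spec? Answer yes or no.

no

Orange → 3 (first significant figure)
Black → 0 (second significant figure)
Orange → ×10^3 multiplier
Gold → ±5% tolerance
30 × 1000 = 30000 Ω
Allowed range: 28500 Ω to 31500 Ω.
33740 ohms lies outside that range.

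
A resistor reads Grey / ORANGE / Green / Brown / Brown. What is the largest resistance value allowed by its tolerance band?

8433.5 Ω

Grey → 8 (first significant figure)
Orange → 3 (second significant figure)
Green → 5 (third significant figure)
Brown → ×10 multiplier
Brown → ±1% tolerance
835 × 10 = 8350 Ω
Largest = 8350 × (1 + 1/100) = 8433.5 Ω.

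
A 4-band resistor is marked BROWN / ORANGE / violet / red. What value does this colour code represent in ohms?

Brown → 1 (first significant figure)
Orange → 3 (second significant figure)
Violet → ×10^7 multiplier
13 × 10000000 = 130000000 Ω

130000000 Ω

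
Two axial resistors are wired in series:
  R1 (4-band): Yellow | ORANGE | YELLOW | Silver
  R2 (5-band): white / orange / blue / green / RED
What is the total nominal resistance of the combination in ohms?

94030000 Ω

R1: yellow, orange → 43; yellow ×10^4 → 430000 Ω.
R2: white, orange, blue → 936; green ×10^5 → 93600000 Ω.
Series: 430000 + 93600000 = 94030000 Ω.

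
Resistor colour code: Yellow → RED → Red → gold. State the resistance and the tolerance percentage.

Yellow → 4 (first significant figure)
Red → 2 (second significant figure)
Red → ×10^2 multiplier
Gold → ±5% tolerance
42 × 100 = 4200 Ω

4200 Ω ±5%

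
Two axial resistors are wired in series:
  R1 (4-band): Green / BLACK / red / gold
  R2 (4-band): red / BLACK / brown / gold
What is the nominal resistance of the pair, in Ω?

R1: green, black → 50; red ×10^2 → 5000 Ω.
R2: red, black → 20; brown ×10 → 200 Ω.
Series: 5000 + 200 = 5200 Ω.

5200 Ω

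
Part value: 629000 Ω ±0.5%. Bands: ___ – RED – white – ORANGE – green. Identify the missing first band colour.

629000 Ω = 629 × 10^3.
The first band gives digit 6 of the significand, and 6 is blue.

blue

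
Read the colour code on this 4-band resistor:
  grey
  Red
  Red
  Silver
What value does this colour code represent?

Grey → 8 (first significant figure)
Red → 2 (second significant figure)
Red → ×10^2 multiplier
82 × 100 = 8200 Ω

8200 Ω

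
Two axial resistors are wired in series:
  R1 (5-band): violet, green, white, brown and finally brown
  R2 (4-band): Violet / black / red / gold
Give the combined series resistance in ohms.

R1: violet, green, white → 759; brown ×10 → 7590 Ω.
R2: violet, black → 70; red ×10^2 → 7000 Ω.
Series: 7590 + 7000 = 14590 Ω.

14590 Ω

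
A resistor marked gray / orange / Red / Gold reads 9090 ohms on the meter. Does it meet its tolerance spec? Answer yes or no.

no

Grey → 8 (first significant figure)
Orange → 3 (second significant figure)
Red → ×10^2 multiplier
Gold → ±5% tolerance
83 × 100 = 8300 Ω
Allowed range: 7885 Ω to 8715 Ω.
9090 ohms lies outside that range.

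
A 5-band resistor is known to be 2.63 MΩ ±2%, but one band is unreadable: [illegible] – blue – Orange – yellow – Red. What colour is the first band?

red

2630000 Ω = 263 × 10^4.
The first band gives digit 2 of the significand, and 2 is red.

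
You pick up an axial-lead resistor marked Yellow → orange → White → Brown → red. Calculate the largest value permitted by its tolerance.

4477.8 Ω

Yellow → 4 (first significant figure)
Orange → 3 (second significant figure)
White → 9 (third significant figure)
Brown → ×10 multiplier
Red → ±2% tolerance
439 × 10 = 4390 Ω
Largest = 4390 × (1 + 2/100) = 4477.8 Ω.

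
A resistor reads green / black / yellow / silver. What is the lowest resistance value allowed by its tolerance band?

Green → 5 (first significant figure)
Black → 0 (second significant figure)
Yellow → ×10^4 multiplier
Silver → ±10% tolerance
50 × 10000 = 500000 Ω
Lowest = 500000 × (1 − 10/100) = 450000 Ω.

450000 Ω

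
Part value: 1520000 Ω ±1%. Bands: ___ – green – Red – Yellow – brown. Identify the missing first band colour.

1520000 Ω = 152 × 10^4.
The first band gives digit 1 of the significand, and 1 is brown.

brown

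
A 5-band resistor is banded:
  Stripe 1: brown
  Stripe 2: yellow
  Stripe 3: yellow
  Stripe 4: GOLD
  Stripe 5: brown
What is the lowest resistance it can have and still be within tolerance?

Brown → 1 (first significant figure)
Yellow → 4 (second significant figure)
Yellow → 4 (third significant figure)
Gold → ×0.1 multiplier
Brown → ±1% tolerance
144 × 0.1 = 14.4 Ω
Lowest = 14.4 × (1 − 1/100) = 14.256 Ω.

14.256 Ω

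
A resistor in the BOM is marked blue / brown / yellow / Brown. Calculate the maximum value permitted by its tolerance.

Blue → 6 (first significant figure)
Brown → 1 (second significant figure)
Yellow → ×10^4 multiplier
Brown → ±1% tolerance
61 × 10000 = 610000 Ω
Maximum = 610000 × (1 + 1/100) = 616100 Ω.

616100 Ω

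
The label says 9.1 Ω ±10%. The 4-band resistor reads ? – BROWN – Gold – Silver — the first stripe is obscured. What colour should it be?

9.1 Ω = 91 × 10^-1.
The first band gives digit 9 of the significand, and 9 is white.

white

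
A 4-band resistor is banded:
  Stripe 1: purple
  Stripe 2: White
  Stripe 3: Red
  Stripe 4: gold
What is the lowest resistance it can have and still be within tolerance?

7505 Ω

Violet → 7 (first significant figure)
White → 9 (second significant figure)
Red → ×10^2 multiplier
Gold → ±5% tolerance
79 × 100 = 7900 Ω
Lowest = 7900 × (1 − 5/100) = 7505 Ω.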